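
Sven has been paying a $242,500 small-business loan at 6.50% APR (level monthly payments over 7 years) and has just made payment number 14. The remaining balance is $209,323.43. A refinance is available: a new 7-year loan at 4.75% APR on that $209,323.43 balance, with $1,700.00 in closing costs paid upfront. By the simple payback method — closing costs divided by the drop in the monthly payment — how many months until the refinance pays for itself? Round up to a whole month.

Current payment = 242,500 × 6.5%/12 / (1 − (1+0.0054167)^−84) = $3,600.99.
Refinanced payment = 209,323.43 × 0.0039583 / (1 − (1+0.0039583)^−84) = $2,934.03.
Monthly savings = $3,600.99 − $2,934.03 = $666.96.
Break-even = $1,700.00 / $666.96 = 2.55 → 3 months.

3 months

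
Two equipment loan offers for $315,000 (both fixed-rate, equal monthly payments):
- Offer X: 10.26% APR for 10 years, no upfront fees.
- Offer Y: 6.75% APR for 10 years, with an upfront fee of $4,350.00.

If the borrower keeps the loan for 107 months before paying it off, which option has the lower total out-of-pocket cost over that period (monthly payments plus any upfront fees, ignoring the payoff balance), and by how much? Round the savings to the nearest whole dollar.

Offer X: at 10.26% the monthly rate is 0.0085500, so the payment is 315,000 × 0.0085500 / (1 − 1.0085500^−120) = $4,208.23.
Offer Y: at 6.75% the monthly rate is 0.0056250, so the payment is 315,000 × 0.0056250 / (1 − 1.0056250^−120) = $3,616.96.
Over 107 months: Offer X costs 107 × $4,208.23 = $450,280.61; Offer Y costs 107 × $3,616.96 + $4,350.00 = $391,364.72.
Offer Y is cheaper by $450,280.61 − $391,364.72 = $58,915.89.

Offer Y by $58,916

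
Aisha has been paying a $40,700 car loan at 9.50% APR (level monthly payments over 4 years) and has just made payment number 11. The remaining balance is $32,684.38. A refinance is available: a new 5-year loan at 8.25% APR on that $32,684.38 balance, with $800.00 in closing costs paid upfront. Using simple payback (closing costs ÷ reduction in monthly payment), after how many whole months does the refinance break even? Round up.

3 months

Current payment = 40,700 × 9.5%/12 / (1 − (1+0.0079167)^−48) = $1,022.51.
Refinanced payment = 32,684.38 × 0.0068750 / (1 − (1+0.0068750)^−60) = $666.64.
Monthly savings = $1,022.51 − $666.64 = $355.87.
Break-even = $800.00 / $355.87 = 2.25 → 3 months.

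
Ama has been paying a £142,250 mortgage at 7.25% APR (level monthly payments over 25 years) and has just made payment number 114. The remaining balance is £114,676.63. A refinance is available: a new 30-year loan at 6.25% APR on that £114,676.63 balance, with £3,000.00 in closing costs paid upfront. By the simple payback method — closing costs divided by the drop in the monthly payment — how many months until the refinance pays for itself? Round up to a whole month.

10 months

Current payment = 142,250 × 7.25%/12 / (1 − (1+0.0060417)^−300) = £1,028.19.
Refinanced payment = 114,676.63 × 0.0052083 / (1 − (1+0.0052083)^−360) = £706.08.
Monthly savings = £1,028.19 − £706.08 = £322.11.
Break-even = £3,000.00 / £322.11 = 9.31 → 10 months.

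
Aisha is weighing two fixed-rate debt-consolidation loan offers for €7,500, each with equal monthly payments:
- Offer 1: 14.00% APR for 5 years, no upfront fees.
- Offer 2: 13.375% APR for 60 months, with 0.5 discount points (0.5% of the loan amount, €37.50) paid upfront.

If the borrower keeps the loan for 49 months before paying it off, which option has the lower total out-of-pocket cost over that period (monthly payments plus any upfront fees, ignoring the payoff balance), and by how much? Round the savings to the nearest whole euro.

Offer 2 by €81

Offer 1: monthly rate = 14%/12 = 0.0116667; payment = 7,500 × 0.0116667 / (1 − (1+0.0116667)^−60) = €174.51.
Offer 2: monthly rate = 13.375%/12 = 0.0111458; payment = 7,500 × 0.0111458 / (1 − (1+0.0111458)^−60) = €172.09.
Over 49 months: Offer 1 costs 49 × €174.51 = €8,550.99; Offer 2 costs 49 × €172.09 + €37.50 = €8,469.91.
Offer 2 is cheaper by €8,550.99 − €8,469.91 = €81.08.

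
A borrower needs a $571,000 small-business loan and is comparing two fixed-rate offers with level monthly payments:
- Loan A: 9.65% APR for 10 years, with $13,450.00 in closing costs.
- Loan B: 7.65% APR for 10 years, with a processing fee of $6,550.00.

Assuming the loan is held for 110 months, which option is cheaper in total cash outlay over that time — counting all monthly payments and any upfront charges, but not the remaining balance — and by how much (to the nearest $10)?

Loan A: at 9.65% the monthly rate is 0.0080417, so the payment is 571,000 × 0.0080417 / (1 − 1.0080417^−120) = $7,435.58.
Loan B: at 7.65% the monthly rate is 0.0063750, so the payment is 571,000 × 0.0063750 / (1 − 1.0063750^−120) = $6,822.66.
Over 110 months: Loan A costs 110 × $7,435.58 + $13,450.00 = $831,363.80; Loan B costs 110 × $6,822.66 + $6,550.00 = $757,042.60.
Loan B is cheaper by $831,363.80 − $757,042.60 = $74,321.20.

Loan B by $74,320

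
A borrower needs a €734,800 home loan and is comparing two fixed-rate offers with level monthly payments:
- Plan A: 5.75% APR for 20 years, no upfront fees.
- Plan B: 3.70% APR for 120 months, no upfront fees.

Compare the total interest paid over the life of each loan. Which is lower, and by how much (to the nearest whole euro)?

Plan B by €357,917

Plan A: at 5.75% the monthly rate is 0.0047917, so the payment is 734,800 × 0.0047917 / (1 − 1.0047917^−240) = €5,158.91.
Total interest on Plan A = 240 × €5,158.91 − €734,800 = €503,338.40.
Plan B: monthly rate = 3.7%/12 = 0.0030833; payment = 734,800 × 0.0030833 / (1 − (1+0.0030833)^−120) = €7,335.18.
Total interest on Plan B = 120 × €7,335.18 − €734,800 = €145,421.60.
Plan B is lower by €357,916.80.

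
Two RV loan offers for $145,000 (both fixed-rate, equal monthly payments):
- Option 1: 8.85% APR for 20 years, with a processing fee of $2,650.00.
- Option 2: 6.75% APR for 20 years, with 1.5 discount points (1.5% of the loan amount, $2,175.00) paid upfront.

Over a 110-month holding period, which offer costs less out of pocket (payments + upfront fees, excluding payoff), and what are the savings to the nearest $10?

Option 1: at 8.85% the monthly rate is 0.0073750, so the payment is 145,000 × 0.0073750 / (1 − 1.0073750^−240) = $1,290.65.
Option 2: monthly rate = 6.75%/12 = 0.0056250; payment = 145,000 × 0.0056250 / (1 − (1+0.0056250)^−240) = $1,102.53.
Over 110 months: Option 1 costs 110 × $1,290.65 + $2,650.00 = $144,621.50; Option 2 costs 110 × $1,102.53 + $2,175.00 = $123,453.30.
Option 2 is cheaper by $144,621.50 − $123,453.30 = $21,168.20.

Option 2 by $21,170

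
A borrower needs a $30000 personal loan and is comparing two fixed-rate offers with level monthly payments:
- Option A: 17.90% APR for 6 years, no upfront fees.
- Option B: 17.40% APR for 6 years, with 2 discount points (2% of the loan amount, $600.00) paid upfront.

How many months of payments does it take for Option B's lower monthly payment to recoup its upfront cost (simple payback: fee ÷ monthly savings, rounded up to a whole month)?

Option A: monthly rate = 17.9%/12 = 0.0149167; payment = 30,000 × 0.0149167 / (1 − (1+0.0149167)^−72) = $682.54.
Option B: monthly rate = 17.4%/12 = 0.0145000; payment = 30,000 × 0.0145000 / (1 − (1+0.0145000)^−72) = $674.10.
Monthly savings = $682.54 − $674.10 = $8.44.
Break-even = $600.00 / $8.44 = 71.09 → 72 months.

72 months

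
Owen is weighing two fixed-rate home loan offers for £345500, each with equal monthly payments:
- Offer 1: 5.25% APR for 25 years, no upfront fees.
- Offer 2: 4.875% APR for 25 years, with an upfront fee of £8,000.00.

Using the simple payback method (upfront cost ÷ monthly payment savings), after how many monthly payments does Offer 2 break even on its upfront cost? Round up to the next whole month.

106 months

Offer 1: monthly rate = 5.25%/12 = 0.0043750; payment = 345,500 × 0.0043750 / (1 − (1+0.0043750)^−300) = £2,070.40.
Offer 2: monthly rate = 4.875%/12 = 0.0040625; payment = 345,500 × 0.0040625 / (1 − (1+0.0040625)^−300) = £1,994.68.
Monthly savings = £2,070.40 − £1,994.68 = £75.72.
Break-even = £8,000.00 / £75.72 = 105.65 → 106 months.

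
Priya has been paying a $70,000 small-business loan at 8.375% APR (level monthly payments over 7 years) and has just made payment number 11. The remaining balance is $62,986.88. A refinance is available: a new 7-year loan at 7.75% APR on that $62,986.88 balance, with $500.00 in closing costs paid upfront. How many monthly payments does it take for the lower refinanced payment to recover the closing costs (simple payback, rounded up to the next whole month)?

4 months

Current payment = 70,000 × 8.375%/12 / (1 − (1+0.0069792)^−84) = $1,104.16.
Refinanced payment = 62,986.88 × 0.0064583 / (1 − (1+0.0064583)^−84) = $973.90.
Monthly savings = $1,104.16 − $973.90 = $130.26.
Break-even = $500.00 / $130.26 = 3.84 → 4 months.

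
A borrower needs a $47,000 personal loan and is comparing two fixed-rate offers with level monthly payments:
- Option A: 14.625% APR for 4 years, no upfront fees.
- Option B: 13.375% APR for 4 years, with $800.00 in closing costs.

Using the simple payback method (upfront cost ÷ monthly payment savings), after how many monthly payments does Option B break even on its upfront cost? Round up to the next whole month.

Option A: at 14.625% the monthly rate is 0.0121875, so the payment is 47,000 × 0.0121875 / (1 − 1.0121875^−48) = $1,299.13.
Option B: monthly rate = 13.375%/12 = 0.0111458; payment = 47,000 × 0.0111458 / (1 − (1+0.0111458)^−48) = $1,269.66.
Monthly savings = $1,299.13 − $1,269.66 = $29.47.
Break-even = $800.00 / $29.47 = 27.15 → 28 months.

28 months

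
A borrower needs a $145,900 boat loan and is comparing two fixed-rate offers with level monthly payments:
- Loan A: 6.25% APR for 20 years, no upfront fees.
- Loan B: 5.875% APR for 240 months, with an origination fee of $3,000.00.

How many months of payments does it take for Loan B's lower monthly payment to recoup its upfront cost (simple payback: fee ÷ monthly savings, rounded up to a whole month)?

Loan A: monthly rate = 6.25%/12 = 0.0052083; payment = 145,900 × 0.0052083 / (1 − (1+0.0052083)^−240) = $1,066.42.
Loan B: monthly rate = 5.875%/12 = 0.0048958; payment = 145,900 × 0.0048958 / (1 − (1+0.0048958)^−240) = $1,034.78.
Monthly savings = $1,066.42 − $1,034.78 = $31.64.
Break-even = $3,000.00 / $31.64 = 94.82 → 95 months.

95 months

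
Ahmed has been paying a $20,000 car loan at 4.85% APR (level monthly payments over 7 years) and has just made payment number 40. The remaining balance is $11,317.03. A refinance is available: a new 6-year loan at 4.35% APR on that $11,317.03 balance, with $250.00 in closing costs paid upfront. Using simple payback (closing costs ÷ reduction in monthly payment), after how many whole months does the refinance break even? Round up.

Current payment = 20,000 × 4.85%/12 / (1 − (1+0.0040417)^−84) = $281.27.
Refinanced payment = 11,317.03 × 0.0036250 / (1 − (1+0.0036250)^−72) = $178.87.
Monthly savings = $281.27 − $178.87 = $102.40.
Break-even = $250.00 / $102.40 = 2.44 → 3 months.

3 months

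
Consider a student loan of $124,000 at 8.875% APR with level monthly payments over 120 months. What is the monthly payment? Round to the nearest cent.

$1,562.40

Monthly rate = 8.875%/12 = 0.0073958; payment = 124,000 × 0.0073958 / (1 − (1+0.0073958)^−120) = $1,562.40.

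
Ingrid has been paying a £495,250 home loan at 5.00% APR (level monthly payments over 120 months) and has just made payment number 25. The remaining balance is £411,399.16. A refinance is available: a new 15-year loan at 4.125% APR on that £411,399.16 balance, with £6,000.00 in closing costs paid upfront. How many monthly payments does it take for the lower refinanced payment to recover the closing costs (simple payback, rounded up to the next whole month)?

Current payment = 495,250 × 5%/12 / (1 − (1+0.0041667)^−120) = £5,252.89.
Refinanced payment = 411,399.16 × 0.0034375 / (1 − (1+0.0034375)^−180) = £3,068.90.
Monthly savings = £5,252.89 − £3,068.90 = £2,183.99.
Break-even = £6,000.00 / £2,183.99 = 2.75 → 3 months.

3 months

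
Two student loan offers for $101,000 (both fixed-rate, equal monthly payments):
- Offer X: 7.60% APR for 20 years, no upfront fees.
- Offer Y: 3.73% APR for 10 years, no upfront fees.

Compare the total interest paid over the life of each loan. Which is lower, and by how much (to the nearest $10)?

Offer Y by $75,600

Offer X: monthly rate = 7.6%/12 = 0.0063333; payment = 101,000 × 0.0063333 / (1 − (1+0.0063333)^−240) = $819.84.
Total interest on Offer X = 240 × $819.84 − $101,000 = $95,761.60.
Offer Y: at 3.73% the monthly rate is 0.0031083, so the payment is 101,000 × 0.0031083 / (1 − 1.0031083^−120) = $1,009.67.
Total interest on Offer Y = 120 × $1,009.67 − $101,000 = $20,160.40.
Offer Y is lower by $75,601.20.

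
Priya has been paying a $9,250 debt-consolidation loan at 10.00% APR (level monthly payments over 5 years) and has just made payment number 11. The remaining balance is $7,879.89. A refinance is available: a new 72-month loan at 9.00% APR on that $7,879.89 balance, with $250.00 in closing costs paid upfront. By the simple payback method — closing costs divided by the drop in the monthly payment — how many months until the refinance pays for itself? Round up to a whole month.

5 months

Current payment = 9,250 × 10%/12 / (1 − (1+0.0083333)^−60) = $196.54.
Refinanced payment = 7,879.89 × 0.0075000 / (1 − (1+0.0075000)^−72) = $142.04.
Monthly savings = $196.54 − $142.04 = $54.50.
Break-even = $250.00 / $54.50 = 4.59 → 5 months.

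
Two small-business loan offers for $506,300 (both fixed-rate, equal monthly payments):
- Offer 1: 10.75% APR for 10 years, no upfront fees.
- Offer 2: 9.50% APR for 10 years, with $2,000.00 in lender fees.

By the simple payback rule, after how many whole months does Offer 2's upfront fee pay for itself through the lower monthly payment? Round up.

6 months

Offer 1: monthly rate = 10.75%/12 = 0.0089583; payment = 506,300 × 0.0089583 / (1 − (1+0.0089583)^−120) = $6,902.83.
Offer 2: at 9.50% the monthly rate is 0.0079167, so the payment is 506,300 × 0.0079167 / (1 − 1.0079167^−120) = $6,551.40.
Monthly savings = $6,902.83 − $6,551.40 = $351.43.
Break-even = $2,000.00 / $351.43 = 5.69 → 6 months.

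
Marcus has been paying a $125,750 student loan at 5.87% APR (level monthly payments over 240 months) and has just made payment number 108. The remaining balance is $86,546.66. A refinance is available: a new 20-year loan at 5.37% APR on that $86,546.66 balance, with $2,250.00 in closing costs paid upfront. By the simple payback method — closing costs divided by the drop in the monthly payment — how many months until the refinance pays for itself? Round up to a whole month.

Current payment = 125,750 × 5.87%/12 / (1 − (1+0.0048917)^−240) = $891.51.
Refinanced payment = 86,546.66 × 0.0044750 / (1 − (1+0.0044750)^−240) = $589.01.
Monthly savings = $891.51 − $589.01 = $302.50.
Break-even = $2,250.00 / $302.50 = 7.44 → 8 months.

8 months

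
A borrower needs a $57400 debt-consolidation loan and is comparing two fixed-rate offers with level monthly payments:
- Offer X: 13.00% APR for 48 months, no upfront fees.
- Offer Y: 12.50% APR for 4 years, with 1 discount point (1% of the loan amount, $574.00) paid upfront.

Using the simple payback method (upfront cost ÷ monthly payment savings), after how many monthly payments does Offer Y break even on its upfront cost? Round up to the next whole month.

Offer X: at 13.00% the monthly rate is 0.0108333, so the payment is 57,400 × 0.0108333 / (1 − 1.0108333^−48) = $1,539.90.
Offer Y: monthly rate = 12.5%/12 = 0.0104167; payment = 57,400 × 0.0104167 / (1 − (1+0.0104167)^−48) = $1,525.69.
Monthly savings = $1,539.90 − $1,525.69 = $14.21.
Break-even = $574.00 / $14.21 = 40.39 → 41 months.

41 months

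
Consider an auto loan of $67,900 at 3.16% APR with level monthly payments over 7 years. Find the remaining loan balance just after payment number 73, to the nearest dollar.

With monthly rate i = 3.16%/12 = 0.0026333, the balance after k of n payments is P · [(1+i)^n − (1+i)^k] / [(1+i)^n − 1].
(1+0.0026333)^84 = 1.24721026 and (1+0.0026333)^73 = 1.21164710, so the balance is 67,900 × (1.24721026 − 1.21164710) / (1.24721026 − 1) = $9,767.96.

$9,768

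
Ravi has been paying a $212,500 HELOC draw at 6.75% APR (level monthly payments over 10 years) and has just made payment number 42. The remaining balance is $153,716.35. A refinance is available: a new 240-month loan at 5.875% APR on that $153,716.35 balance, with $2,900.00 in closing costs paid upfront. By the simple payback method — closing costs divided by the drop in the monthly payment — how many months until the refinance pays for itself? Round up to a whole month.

Current payment = 212,500 × 6.75%/12 / (1 − (1+0.0056250)^−120) = $2,440.01.
Refinanced payment = 153,716.35 × 0.0048958 / (1 − (1+0.0048958)^−240) = $1,090.22.
Monthly savings = $2,440.01 − $1,090.22 = $1,349.79.
Break-even = $2,900.00 / $1,349.79 = 2.15 → 3 months.

3 months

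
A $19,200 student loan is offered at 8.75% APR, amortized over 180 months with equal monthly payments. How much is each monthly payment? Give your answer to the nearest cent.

At 8.75% the monthly rate is 0.0072917, so the payment is 19,200 × 0.0072917 / (1 − 1.0072917^−180) = $191.89.

$191.89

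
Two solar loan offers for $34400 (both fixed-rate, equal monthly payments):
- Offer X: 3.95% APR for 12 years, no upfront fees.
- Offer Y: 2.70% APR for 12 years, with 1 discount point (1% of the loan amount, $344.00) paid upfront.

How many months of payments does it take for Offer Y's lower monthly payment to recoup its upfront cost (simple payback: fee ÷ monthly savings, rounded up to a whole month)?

17 months

Offer X: monthly rate = 3.95%/12 = 0.0032917; payment = 34,400 × 0.0032917 / (1 − (1+0.0032917)^−144) = $300.35.
Offer Y: at 2.70% the monthly rate is 0.0022500, so the payment is 34,400 × 0.0022500 / (1 − 1.0022500^−144) = $279.94.
Monthly savings = $300.35 − $279.94 = $20.41.
Break-even = $344.00 / $20.41 = 16.85 → 17 months.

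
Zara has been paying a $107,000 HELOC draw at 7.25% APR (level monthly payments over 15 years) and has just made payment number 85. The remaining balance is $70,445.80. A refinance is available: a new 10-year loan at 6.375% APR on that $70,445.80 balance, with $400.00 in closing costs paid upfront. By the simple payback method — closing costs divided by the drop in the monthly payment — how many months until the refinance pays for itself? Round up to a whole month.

3 months

Current payment = 107,000 × 7.25%/12 / (1 − (1+0.0060417)^−180) = $976.76.
Refinanced payment = 70,445.80 × 0.0053125 / (1 − (1+0.0053125)^−120) = $795.42.
Monthly savings = $976.76 − $795.42 = $181.34.
Break-even = $400.00 / $181.34 = 2.21 → 3 months.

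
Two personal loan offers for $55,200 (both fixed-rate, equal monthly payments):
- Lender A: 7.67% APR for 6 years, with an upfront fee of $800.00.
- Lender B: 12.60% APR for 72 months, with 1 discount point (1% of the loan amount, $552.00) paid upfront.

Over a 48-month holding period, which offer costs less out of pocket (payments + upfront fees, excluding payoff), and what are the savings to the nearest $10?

Lender A by $6,350

Lender A: at 7.67% the monthly rate is 0.0063917, so the payment is 55,200 × 0.0063917 / (1 − 1.0063917^−72) = $958.96.
Lender B: at 12.60% the monthly rate is 0.0105000, so the payment is 55,200 × 0.0105000 / (1 − 1.0105000^−72) = $1,096.47.
Over 48 months: Lender A costs 48 × $958.96 + $800.00 = $46,830.08; Lender B costs 48 × $1,096.47 + $552.00 = $53,182.56.
Lender A is cheaper by $53,182.56 − $46,830.08 = $6,352.48.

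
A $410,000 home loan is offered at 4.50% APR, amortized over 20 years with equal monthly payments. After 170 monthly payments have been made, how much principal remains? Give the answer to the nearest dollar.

$159,433

With monthly rate i = 4.5%/12 = 0.0037500, the balance after k of n payments is P · [(1+i)^n − (1+i)^k] / [(1+i)^n − 1].
(1+0.0037500)^240 = 2.45546636 and (1+0.0037500)^170 = 1.88949135, so the balance is 410,000 × (2.45546636 − 1.88949135) / (2.45546636 − 1) = $159,433.26.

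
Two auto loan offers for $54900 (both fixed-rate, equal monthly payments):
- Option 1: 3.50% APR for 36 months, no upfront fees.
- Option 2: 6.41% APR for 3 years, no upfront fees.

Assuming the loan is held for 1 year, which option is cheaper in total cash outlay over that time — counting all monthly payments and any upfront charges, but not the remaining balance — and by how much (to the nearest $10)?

Option 1: monthly rate = 3.5%/12 = 0.0029167; payment = 54,900 × 0.0029167 / (1 − (1+0.0029167)^−36) = $1,608.68.
Option 2: monthly rate = 6.41%/12 = 0.0053417; payment = 54,900 × 0.0053417 / (1 − (1+0.0053417)^−36) = $1,680.38.
Over 12 months: Option 1 costs 12 × $1,608.68 = $19,304.16; Option 2 costs 12 × $1,680.38 = $20,164.56.
Option 1 is cheaper by $20,164.56 − $19,304.16 = $860.40.

Option 1 by $860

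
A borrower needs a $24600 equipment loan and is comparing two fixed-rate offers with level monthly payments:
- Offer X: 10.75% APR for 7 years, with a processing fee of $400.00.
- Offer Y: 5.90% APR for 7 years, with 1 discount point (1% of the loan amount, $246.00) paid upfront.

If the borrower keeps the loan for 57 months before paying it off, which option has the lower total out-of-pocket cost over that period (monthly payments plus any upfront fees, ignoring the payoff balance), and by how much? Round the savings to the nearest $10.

Offer X: monthly rate = 10.75%/12 = 0.0089583; payment = 24,600 × 0.0089583 / (1 − (1+0.0089583)^−84) = $417.99.
Offer Y: at 5.90% the monthly rate is 0.0049167, so the payment is 24,600 × 0.0049167 / (1 − 1.0049167^−84) = $358.19.
Over 57 months: Offer X costs 57 × $417.99 + $400.00 = $24,225.43; Offer Y costs 57 × $358.19 + $246.00 = $20,662.83.
Offer Y is cheaper by $24,225.43 − $20,662.83 = $3,562.60.

Offer Y by $3,560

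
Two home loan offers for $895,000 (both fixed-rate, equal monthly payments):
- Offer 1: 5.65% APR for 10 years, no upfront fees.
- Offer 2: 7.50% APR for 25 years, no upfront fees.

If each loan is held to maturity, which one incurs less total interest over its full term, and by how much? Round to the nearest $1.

Offer 1 by $810,620

Offer 1: monthly rate = 5.65%/12 = 0.0047083; payment = 895,000 × 0.0047083 / (1 − (1+0.0047083)^−120) = $9,779.76.
Total interest on Offer 1 = 120 × $9,779.76 − $895,000 = $278,571.20.
Offer 2: at 7.50% the monthly rate is 0.0062500, so the payment is 895,000 × 0.0062500 / (1 − 1.0062500^−300) = $6,613.97.
Total interest on Offer 2 = 300 × $6,613.97 − $895,000 = $1,089,191.00.
Offer 1 is lower by $810,619.80.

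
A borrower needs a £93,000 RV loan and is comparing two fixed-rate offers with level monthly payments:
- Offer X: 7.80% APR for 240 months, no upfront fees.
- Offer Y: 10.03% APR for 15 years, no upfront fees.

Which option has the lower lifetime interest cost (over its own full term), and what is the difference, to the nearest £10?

Offer Y by £3,730

Offer X: at 7.80% the monthly rate is 0.0065000, so the payment is 93,000 × 0.0065000 / (1 − 1.0065000^−240) = £766.35.
Total interest on Offer X = 240 × £766.35 − £93,000 = £90,924.00.
Offer Y: at 10.03% the monthly rate is 0.0083583, so the payment is 93,000 × 0.0083583 / (1 − 1.0083583^−180) = £1,001.09.
Total interest on Offer Y = 180 × £1,001.09 − £93,000 = £87,196.20.
Offer Y is lower by £3,727.80.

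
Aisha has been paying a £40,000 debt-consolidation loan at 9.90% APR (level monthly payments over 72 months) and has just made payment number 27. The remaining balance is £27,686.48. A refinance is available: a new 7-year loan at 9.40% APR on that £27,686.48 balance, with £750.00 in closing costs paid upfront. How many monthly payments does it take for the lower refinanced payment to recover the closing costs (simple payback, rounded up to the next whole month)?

Current payment = 40,000 × 9.9%/12 / (1 − (1+0.0082500)^−72) = £739.02.
Refinanced payment = 27,686.48 × 0.0078333 / (1 − (1+0.0078333)^−84) = £451.09.
Monthly savings = £739.02 − £451.09 = £287.93.
Break-even = £750.00 / £287.93 = 2.60 → 3 months.

3 months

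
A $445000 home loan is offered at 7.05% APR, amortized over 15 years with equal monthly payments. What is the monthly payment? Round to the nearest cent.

$4,012.24

At 7.05% the monthly rate is 0.0058750, so the payment is 445,000 × 0.0058750 / (1 − 1.0058750^−180) = $4,012.24.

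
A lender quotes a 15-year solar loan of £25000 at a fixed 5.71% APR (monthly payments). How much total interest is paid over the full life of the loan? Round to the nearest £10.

£12,270

Monthly rate = 5.71%/12 = 0.0047583; payment = 25,000 × 0.0047583 / (1 − (1+0.0047583)^−180) = £207.07.
Total paid = 180 × £207.07 = £37,272.60; interest = £37,272.60 − £25,000 = £12,272.60.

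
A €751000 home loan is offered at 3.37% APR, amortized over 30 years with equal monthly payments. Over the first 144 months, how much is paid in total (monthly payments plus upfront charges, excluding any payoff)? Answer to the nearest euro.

Monthly rate = 3.37%/12 = 0.0028083; payment = 751,000 × 0.0028083 / (1 − (1+0.0028083)^−360) = €3,318.06.
Total outlay = 144 × €3,318.06 = €477,800.64.

€477,801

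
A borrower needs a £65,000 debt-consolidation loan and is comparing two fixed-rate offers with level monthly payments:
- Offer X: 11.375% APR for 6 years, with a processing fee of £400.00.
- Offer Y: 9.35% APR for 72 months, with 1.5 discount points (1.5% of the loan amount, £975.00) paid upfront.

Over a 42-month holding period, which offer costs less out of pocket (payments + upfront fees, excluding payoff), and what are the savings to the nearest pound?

Offer X: at 11.375% the monthly rate is 0.0094792, so the payment is 65,000 × 0.0094792 / (1 − 1.0094792^−72) = £1,249.74.
Offer Y: at 9.35% the monthly rate is 0.0077917, so the payment is 65,000 × 0.0077917 / (1 − 1.0077917^−72) = £1,182.98.
Over 42 months: Offer X costs 42 × £1,249.74 + £400.00 = £52,889.08; Offer Y costs 42 × £1,182.98 + £975.00 = £50,660.16.
Offer Y is cheaper by £52,889.08 − £50,660.16 = £2,228.92.

Offer Y by £2,229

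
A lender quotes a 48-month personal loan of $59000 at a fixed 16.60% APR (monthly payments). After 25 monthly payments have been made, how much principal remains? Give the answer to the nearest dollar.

$33,104

With monthly rate i = 16.6%/12 = 0.0138333, the balance after k of n payments is P · [(1+i)^n − (1+i)^k] / [(1+i)^n − 1].
(1+0.0138333)^48 = 1.93372705 and (1+0.0138333)^25 = 1.40982157, so the balance is 59,000 × (1.93372705 − 1.40982157) / (1.93372705 − 1) = $33,104.35.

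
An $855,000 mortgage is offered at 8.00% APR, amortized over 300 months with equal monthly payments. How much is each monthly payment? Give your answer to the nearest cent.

At 8.00% the monthly rate is 0.0066667, so the payment is 855,000 × 0.0066667 / (1 − 1.0066667^−300) = $6,599.03.

$6,599.03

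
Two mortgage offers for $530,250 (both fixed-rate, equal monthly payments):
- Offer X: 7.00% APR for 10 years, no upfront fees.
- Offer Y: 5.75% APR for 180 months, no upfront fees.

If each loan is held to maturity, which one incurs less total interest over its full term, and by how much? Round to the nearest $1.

Offer X by $53,787

Offer X: monthly rate = 7%/12 = 0.0058333; payment = 530,250 × 0.0058333 / (1 − (1+0.0058333)^−120) = $6,156.65.
Total interest on Offer X = 120 × $6,156.65 − $530,250 = $208,548.00.
Offer Y: monthly rate = 5.75%/12 = 0.0047917; payment = 530,250 × 0.0047917 / (1 − (1+0.0047917)^−180) = $4,403.25.
Total interest on Offer Y = 180 × $4,403.25 − $530,250 = $262,335.00.
Offer X is lower by $53,787.00.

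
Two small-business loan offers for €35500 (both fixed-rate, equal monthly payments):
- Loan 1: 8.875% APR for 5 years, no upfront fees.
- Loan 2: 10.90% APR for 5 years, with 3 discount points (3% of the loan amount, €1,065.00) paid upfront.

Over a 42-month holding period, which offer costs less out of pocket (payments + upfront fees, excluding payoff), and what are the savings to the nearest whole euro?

Loan 1 by €2,548

Loan 1: monthly rate = 8.875%/12 = 0.0073958; payment = 35,500 × 0.0073958 / (1 − (1+0.0073958)^−60) = €734.77.
Loan 2: at 10.90% the monthly rate is 0.0090833, so the payment is 35,500 × 0.0090833 / (1 − 1.0090833^−60) = €770.09.
Over 42 months: Loan 1 costs 42 × €734.77 = €30,860.34; Loan 2 costs 42 × €770.09 + €1,065.00 = €33,408.78.
Loan 1 is cheaper by €33,408.78 − €30,860.34 = €2,548.44.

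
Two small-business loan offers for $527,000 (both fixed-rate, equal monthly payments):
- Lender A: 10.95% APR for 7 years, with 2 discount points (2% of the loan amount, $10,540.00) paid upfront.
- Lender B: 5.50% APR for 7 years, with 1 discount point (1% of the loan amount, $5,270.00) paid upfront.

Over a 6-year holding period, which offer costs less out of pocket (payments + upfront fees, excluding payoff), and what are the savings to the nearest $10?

Lender A: monthly rate = 10.95%/12 = 0.0091250; payment = 527,000 × 0.0091250 / (1 − (1+0.0091250)^−84) = $9,009.68.
Lender B: monthly rate = 5.5%/12 = 0.0045833; payment = 527,000 × 0.0045833 / (1 − (1+0.0045833)^−84) = $7,573.01.
Over 72 months: Lender A costs 72 × $9,009.68 + $10,540.00 = $659,236.96; Lender B costs 72 × $7,573.01 + $5,270.00 = $550,526.72.
Lender B is cheaper by $659,236.96 − $550,526.72 = $108,710.24.

Lender B by $108,710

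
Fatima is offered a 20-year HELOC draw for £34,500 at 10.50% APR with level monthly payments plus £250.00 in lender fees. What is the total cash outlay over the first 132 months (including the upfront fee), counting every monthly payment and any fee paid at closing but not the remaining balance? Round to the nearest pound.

Monthly rate = 10.5%/12 = 0.0087500; payment = 34,500 × 0.0087500 / (1 − (1+0.0087500)^−240) = £344.44.
Total outlay = 132 × £344.44 + £250.00 = £45,716.08.

£45,716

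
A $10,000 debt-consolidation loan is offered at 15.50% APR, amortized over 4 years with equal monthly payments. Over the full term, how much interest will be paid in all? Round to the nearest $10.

Monthly rate = 15.5%/12 = 0.0129167; payment = 10,000 × 0.0129167 / (1 − (1+0.0129167)^−48) = $280.85.
Total paid = 48 × $280.85 = $13,480.80; interest = $13,480.80 − $10,000 = $3,480.80.

$3,480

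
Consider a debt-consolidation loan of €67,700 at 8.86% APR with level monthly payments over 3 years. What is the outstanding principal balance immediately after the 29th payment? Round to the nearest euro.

€14,605

With monthly rate i = 8.86%/12 = 0.0073833, the balance after k of n payments is P · [(1+i)^n − (1+i)^k] / [(1+i)^n − 1].
(1+0.0073833)^36 = 1.30320102 and (1+0.0073833)^29 = 1.23779317, so the balance is 67,700 × (1.30320102 − 1.23779317) / (1.30320102 − 1) = €14,604.54.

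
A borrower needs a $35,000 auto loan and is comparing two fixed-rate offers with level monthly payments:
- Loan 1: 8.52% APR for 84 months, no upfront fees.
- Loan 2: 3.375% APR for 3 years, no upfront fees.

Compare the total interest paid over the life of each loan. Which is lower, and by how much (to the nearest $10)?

Loan 1: monthly rate = 8.52%/12 = 0.0071000; payment = 35,000 × 0.0071000 / (1 − (1+0.0071000)^−84) = $554.63.
Total interest on Loan 1 = 84 × $554.63 − $35,000 = $11,588.92.
Loan 2: at 3.375% the monthly rate is 0.0028125, so the payment is 35,000 × 0.0028125 / (1 − 1.0028125^−36) = $1,023.64.
Total interest on Loan 2 = 36 × $1,023.64 − $35,000 = $1,851.04.
Loan 2 is lower by $9,737.88.

Loan 2 by $9,740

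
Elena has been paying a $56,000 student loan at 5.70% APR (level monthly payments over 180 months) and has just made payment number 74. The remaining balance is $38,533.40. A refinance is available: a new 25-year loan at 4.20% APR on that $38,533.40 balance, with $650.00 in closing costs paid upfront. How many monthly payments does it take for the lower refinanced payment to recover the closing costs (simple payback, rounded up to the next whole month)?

Current payment = 56,000 × 5.7%/12 / (1 − (1+0.0047500)^−180) = $463.53.
Refinanced payment = 38,533.40 × 0.0035000 / (1 − (1+0.0035000)^−300) = $207.67.
Monthly savings = $463.53 − $207.67 = $255.86.
Break-even = $650.00 / $255.86 = 2.54 → 3 months.

3 months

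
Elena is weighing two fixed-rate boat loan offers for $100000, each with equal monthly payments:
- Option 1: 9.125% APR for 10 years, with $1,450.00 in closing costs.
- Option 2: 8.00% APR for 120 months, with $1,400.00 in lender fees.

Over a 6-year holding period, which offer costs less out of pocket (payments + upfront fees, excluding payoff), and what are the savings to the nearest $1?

Option 2 by $4,388

Option 1: monthly rate = 9.125%/12 = 0.0076042; payment = 100,000 × 0.0076042 / (1 − (1+0.0076042)^−120) = $1,273.53.
Option 2: at 8.00% the monthly rate is 0.0066667, so the payment is 100,000 × 0.0066667 / (1 − 1.0066667^−120) = $1,213.28.
Over 72 months: Option 1 costs 72 × $1,273.53 + $1,450.00 = $93,144.16; Option 2 costs 72 × $1,213.28 + $1,400.00 = $88,756.16.
Option 2 is cheaper by $93,144.16 − $88,756.16 = $4,388.00.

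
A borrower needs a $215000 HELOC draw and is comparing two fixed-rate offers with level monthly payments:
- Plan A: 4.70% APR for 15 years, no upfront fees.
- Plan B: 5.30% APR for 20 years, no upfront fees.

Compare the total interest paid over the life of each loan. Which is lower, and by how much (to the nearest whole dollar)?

Plan A by $49,123

Plan A: at 4.70% the monthly rate is 0.0039167, so the payment is 215,000 × 0.0039167 / (1 − 1.0039167^−180) = $1,666.80.
Total interest on Plan A = 180 × $1,666.80 − $215,000 = $85,024.00.
Plan B: at 5.30% the monthly rate is 0.0044167, so the payment is 215,000 × 0.0044167 / (1 − 1.0044167^−240) = $1,454.78.
Total interest on Plan B = 240 × $1,454.78 − $215,000 = $134,147.20.
Plan A is lower by $49,123.20.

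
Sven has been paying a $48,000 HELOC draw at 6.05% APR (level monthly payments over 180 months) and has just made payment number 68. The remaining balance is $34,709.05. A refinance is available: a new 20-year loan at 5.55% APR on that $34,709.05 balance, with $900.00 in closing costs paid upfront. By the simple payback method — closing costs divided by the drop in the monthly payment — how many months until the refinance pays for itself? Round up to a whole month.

Current payment = 48,000 × 6.05%/12 / (1 − (1+0.0050417)^−180) = $406.35.
Refinanced payment = 34,709.05 × 0.0046250 / (1 − (1+0.0046250)^−240) = $239.74.
Monthly savings = $406.35 − $239.74 = $166.61.
Break-even = $900.00 / $166.61 = 5.40 → 6 months.

6 months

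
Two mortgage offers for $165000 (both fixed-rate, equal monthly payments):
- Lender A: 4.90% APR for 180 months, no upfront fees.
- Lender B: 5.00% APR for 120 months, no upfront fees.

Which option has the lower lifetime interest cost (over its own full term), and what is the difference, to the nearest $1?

Lender A: at 4.90% the monthly rate is 0.0040833, so the payment is 165,000 × 0.0040833 / (1 − 1.0040833^−180) = $1,296.23.
Total interest on Lender A = 180 × $1,296.23 − $165,000 = $68,321.40.
Lender B: at 5.00% the monthly rate is 0.0041667, so the payment is 165,000 × 0.0041667 / (1 − 1.0041667^−120) = $1,750.08.
Total interest on Lender B = 120 × $1,750.08 − $165,000 = $45,009.60.
Lender B is lower by $23,311.80.

Lender B by $23,312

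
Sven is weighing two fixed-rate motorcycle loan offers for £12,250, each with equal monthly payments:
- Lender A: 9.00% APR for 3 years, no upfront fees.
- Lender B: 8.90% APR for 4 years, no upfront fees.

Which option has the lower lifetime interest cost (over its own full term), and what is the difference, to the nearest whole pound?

Lender A: at 9.00% the monthly rate is 0.0075000, so the payment is 12,250 × 0.0075000 / (1 − 1.0075000^−36) = £389.55.
Total interest on Lender A = 36 × £389.55 − £12,250 = £1,773.80.
Lender B: monthly rate = 8.9%/12 = 0.0074167; payment = 12,250 × 0.0074167 / (1 − (1+0.0074167)^−48) = £304.26.
Total interest on Lender B = 48 × £304.26 − £12,250 = £2,354.48.
Lender A is lower by £580.68.

Lender A by £581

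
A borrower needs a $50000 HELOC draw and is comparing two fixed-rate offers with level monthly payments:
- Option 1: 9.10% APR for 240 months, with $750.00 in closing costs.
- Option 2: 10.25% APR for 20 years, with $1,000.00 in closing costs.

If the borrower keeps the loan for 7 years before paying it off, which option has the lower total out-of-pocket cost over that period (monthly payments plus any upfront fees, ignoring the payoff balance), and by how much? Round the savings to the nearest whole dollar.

Option 1 by $3,420

Option 1: at 9.10% the monthly rate is 0.0075833, so the payment is 50,000 × 0.0075833 / (1 − 1.0075833^−240) = $453.08.
Option 2: monthly rate = 10.25%/12 = 0.0085417; payment = 50,000 × 0.0085417 / (1 − (1+0.0085417)^−240) = $490.82.
Over 84 months: Option 1 costs 84 × $453.08 + $750.00 = $38,808.72; Option 2 costs 84 × $490.82 + $1,000.00 = $42,228.88.
Option 1 is cheaper by $42,228.88 − $38,808.72 = $3,420.16.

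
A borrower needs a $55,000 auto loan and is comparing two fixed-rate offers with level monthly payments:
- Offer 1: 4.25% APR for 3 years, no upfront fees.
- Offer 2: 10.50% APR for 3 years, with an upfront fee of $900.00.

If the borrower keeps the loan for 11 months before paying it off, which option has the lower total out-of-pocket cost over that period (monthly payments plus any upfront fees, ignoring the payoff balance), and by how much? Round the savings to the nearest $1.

Offer 1 by $2,635

Offer 1: monthly rate = 4.25%/12 = 0.0035417; payment = 55,000 × 0.0035417 / (1 − (1+0.0035417)^−36) = $1,629.94.
Offer 2: monthly rate = 10.5%/12 = 0.0087500; payment = 55,000 × 0.0087500 / (1 − (1+0.0087500)^−36) = $1,787.63.
Over 11 months: Offer 1 costs 11 × $1,629.94 = $17,929.34; Offer 2 costs 11 × $1,787.63 + $900.00 = $20,563.93.
Offer 1 is cheaper by $20,563.93 − $17,929.34 = $2,634.59.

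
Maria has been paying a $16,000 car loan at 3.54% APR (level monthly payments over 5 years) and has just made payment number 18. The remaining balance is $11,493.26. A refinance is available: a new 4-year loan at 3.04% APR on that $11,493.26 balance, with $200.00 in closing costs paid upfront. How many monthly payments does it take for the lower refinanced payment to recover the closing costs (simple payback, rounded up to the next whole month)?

Current payment = 16,000 × 3.54%/12 / (1 − (1+0.0029500)^−60) = $291.35.
Refinanced payment = 11,493.26 × 0.0025333 / (1 − (1+0.0025333)^−48) = $254.60.
Monthly savings = $291.35 − $254.60 = $36.75.
Break-even = $200.00 / $36.75 = 5.44 → 6 months.

6 months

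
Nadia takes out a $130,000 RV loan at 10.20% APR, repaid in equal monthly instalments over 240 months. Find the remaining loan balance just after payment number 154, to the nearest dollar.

With monthly rate i = 10.2%/12 = 0.0085000, the balance after k of n payments is P · [(1+i)^n − (1+i)^k] / [(1+i)^n − 1].
(1+0.0085000)^240 = 7.62459205 and (1+0.0085000)^154 = 3.68204416, so the balance is 130,000 × (7.62459205 − 3.68204416) / (7.62459205 − 1) = $77,367.97.

$77,368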